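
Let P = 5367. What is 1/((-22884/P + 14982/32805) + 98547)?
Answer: 19562715/1927772397191 ≈ 1.0148e-5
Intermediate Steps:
1/((-22884/P + 14982/32805) + 98547) = 1/((-22884/5367 + 14982/32805) + 98547) = 1/((-22884*1/5367 + 14982*(1/32805)) + 98547) = 1/((-7628/1789 + 4994/10935) + 98547) = 1/(-74477914/19562715 + 98547) = 1/(1927772397191/19562715) = 19562715/1927772397191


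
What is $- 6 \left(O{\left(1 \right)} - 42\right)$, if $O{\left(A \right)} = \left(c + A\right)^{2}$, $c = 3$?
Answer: $156$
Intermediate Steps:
$O{\left(A \right)} = \left(3 + A\right)^{2}$
$- 6 \left(O{\left(1 \right)} - 42\right) = - 6 \left(\left(3 + 1\right)^{2} - 42\right) = - 6 \left(4^{2} - 42\right) = - 6 \left(16 - 42\right) = \left(-6\right) \left(-26\right) = 156$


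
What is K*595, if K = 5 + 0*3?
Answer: 2975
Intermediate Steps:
K = 5 (K = 5 + 0 = 5)
K*595 = 5*595 = 2975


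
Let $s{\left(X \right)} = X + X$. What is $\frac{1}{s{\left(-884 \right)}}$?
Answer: $- \frac{1}{1768} \approx -0.00056561$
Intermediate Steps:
$s{\left(X \right)} = 2 X$
$\frac{1}{s{\left(-884 \right)}} = \frac{1}{2 \left(-884\right)} = \frac{1}{-1768} = - \frac{1}{1768}$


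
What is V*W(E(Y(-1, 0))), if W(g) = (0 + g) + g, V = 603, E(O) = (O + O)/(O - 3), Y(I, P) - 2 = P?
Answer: -4824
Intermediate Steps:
Y(I, P) = 2 + P
E(O) = 2*O/(-3 + O) (E(O) = (2*O)/(-3 + O) = 2*O/(-3 + O))
W(g) = 2*g (W(g) = g + g = 2*g)
V*W(E(Y(-1, 0))) = 603*(2*(2*(2 + 0)/(-3 + (2 + 0)))) = 603*(2*(2*2/(-3 + 2))) = 603*(2*(2*2/(-1))) = 603*(2*(2*2*(-1))) = 603*(2*(-4)) = 603*(-8) = -4824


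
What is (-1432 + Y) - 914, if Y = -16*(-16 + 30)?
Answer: -2570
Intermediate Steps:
Y = -224 (Y = -16*14 = -224)
(-1432 + Y) - 914 = (-1432 - 224) - 914 = -1656 - 914 = -2570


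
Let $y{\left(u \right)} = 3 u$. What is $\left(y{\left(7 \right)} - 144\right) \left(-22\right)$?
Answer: $2706$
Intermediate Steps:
$\left(y{\left(7 \right)} - 144\right) \left(-22\right) = \left(3 \cdot 7 - 144\right) \left(-22\right) = \left(21 - 144\right) \left(-22\right) = \left(-123\right) \left(-22\right) = 2706$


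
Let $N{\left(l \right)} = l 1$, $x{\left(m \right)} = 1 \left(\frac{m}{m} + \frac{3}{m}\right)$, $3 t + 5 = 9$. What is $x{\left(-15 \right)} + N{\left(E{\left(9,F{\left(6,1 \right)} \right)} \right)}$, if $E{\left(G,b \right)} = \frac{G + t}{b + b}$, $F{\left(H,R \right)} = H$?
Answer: $\frac{299}{180} \approx 1.6611$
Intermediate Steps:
$t = \frac{4}{3}$ ($t = - \frac{5}{3} + \frac{1}{3} \cdot 9 = - \frac{5}{3} + 3 = \frac{4}{3} \approx 1.3333$)
$E{\left(G,b \right)} = \frac{\frac{4}{3} + G}{2 b}$ ($E{\left(G,b \right)} = \frac{G + \frac{4}{3}}{b + b} = \frac{\frac{4}{3} + G}{2 b}$)
$x{\left(m \right)} = 1 + \frac{3}{m}$ ($x{\left(m \right)} = 1 \left(1 + \frac{3}{m}\right) = 1 + \frac{3}{m}$)
$N{\left(l \right)} = l$
$x{\left(-15 \right)} + N{\left(E{\left(9,F{\left(6,1 \right)} \right)} \right)} = \frac{3 - 15}{-15} + \frac{4 + 3 \cdot 9}{6 \cdot 6} = \left(- \frac{1}{15}\right) \left(-12\right) + \frac{1}{6} \cdot \frac{1}{6} \left(4 + 27\right) = \frac{4}{5} + \frac{1}{6} \cdot \frac{1}{6} \cdot 31 = \frac{4}{5} + \frac{31}{36} = \frac{299}{180}$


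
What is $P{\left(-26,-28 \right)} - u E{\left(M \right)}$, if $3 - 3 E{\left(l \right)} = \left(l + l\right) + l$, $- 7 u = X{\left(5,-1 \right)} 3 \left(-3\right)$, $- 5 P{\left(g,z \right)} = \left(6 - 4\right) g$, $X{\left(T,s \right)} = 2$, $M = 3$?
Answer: $\frac{544}{35} \approx 15.543$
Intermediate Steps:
$P{\left(g,z \right)} = - \frac{2 g}{5}$ ($P{\left(g,z \right)} = - \frac{\left(6 - 4\right) g}{5} = - \frac{2 g}{5}$)
$u = \frac{18}{7}$ ($u = - \frac{2 \cdot 3 \left(-3\right)}{7} = - \frac{6 \left(-3\right)}{7} = \left(- \frac{1}{7}\right) \left(-18\right) = \frac{18}{7} \approx 2.5714$)
$E{\left(l \right)} = 1 - l$ ($E{\left(l \right)} = 1 - \frac{\left(l + l\right) + l}{3} = 1 - \frac{2 l + l}{3} = 1 - \frac{3 l}{3} = 1 - l$)
$P{\left(-26,-28 \right)} - u E{\left(M \right)} = \left(- \frac{2}{5}\right) \left(-26\right) - \frac{18 \left(1 - 3\right)}{7} = \frac{52}{5} - \frac{18 \left(1 - 3\right)}{7} = \frac{52}{5} - \frac{18}{7} \left(-2\right) = \frac{52}{5} - - \frac{36}{7} = \frac{52}{5} + \frac{36}{7} = \frac{544}{35}$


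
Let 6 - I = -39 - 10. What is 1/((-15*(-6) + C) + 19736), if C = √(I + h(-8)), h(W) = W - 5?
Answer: 9913/196535117 - √42/393070234 ≈ 5.0422e-5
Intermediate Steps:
I = 55 (I = 6 - (-39 - 10) = 6 - 1*(-49) = 6 + 49 = 55)
h(W) = -5 + W
C = √42 (C = √(55 + (-5 - 8)) = √(55 - 13) = √42 ≈ 6.4807)
1/((-15*(-6) + C) + 19736) = 1/((-15*(-6) + √42) + 19736) = 1/((90 + √42) + 19736) = 1/(19826 + √42)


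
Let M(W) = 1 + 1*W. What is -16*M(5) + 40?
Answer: -56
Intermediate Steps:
M(W) = 1 + W
-16*M(5) + 40 = -16*(1 + 5) + 40 = -16*6 + 40 = -96 + 40 = -56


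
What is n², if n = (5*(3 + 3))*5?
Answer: 22500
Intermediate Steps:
n = 150 (n = (5*6)*5 = 30*5 = 150)
n² = 150² = 22500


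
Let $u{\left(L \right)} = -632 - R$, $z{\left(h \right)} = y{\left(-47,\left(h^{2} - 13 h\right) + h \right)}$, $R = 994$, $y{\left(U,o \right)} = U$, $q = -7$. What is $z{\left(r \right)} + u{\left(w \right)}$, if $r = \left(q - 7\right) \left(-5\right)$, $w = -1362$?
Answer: $-1673$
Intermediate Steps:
$r = 70$ ($r = \left(-7 - 7\right) \left(-5\right) = \left(-14\right) \left(-5\right) = 70$)
$z{\left(h \right)} = -47$
$u{\left(L \right)} = -1626$ ($u{\left(L \right)} = -632 - 994 = -1626$)
$z{\left(r \right)} + u{\left(w \right)} = -47 - 1626 = -1673$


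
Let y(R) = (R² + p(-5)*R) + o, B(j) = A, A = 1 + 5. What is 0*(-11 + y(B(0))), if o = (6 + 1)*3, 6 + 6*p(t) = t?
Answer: 0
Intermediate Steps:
p(t) = -1 + t/6
o = 21 (o = 7*3 = 21)
A = 6
B(j) = 6
y(R) = 21 + R² - 11*R/6 (y(R) = (R² + (-1 + (⅙)*(-5))*R) + 21 = (R² + (-1 - ⅚)*R) + 21 = (R² - 11*R/6) + 21 = 21 + R² - 11*R/6)
0*(-11 + y(B(0))) = 0*(-11 + (21 + 6² - 11/6*6)) = 0*(-11 + (21 + 36 - 11)) = 0*(-11 + 46) = 0*35 = 0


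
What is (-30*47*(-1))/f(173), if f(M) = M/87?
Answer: 122670/173 ≈ 709.08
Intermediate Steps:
f(M) = M/87 (f(M) = M*(1/87) = M/87)
(-30*47*(-1))/f(173) = (-30*47*(-1))/(((1/87)*173)) = (-1410*(-1))/(173/87) = 1410*(87/173) = 122670/173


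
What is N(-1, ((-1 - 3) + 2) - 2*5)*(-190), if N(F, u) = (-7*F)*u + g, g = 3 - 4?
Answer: 16150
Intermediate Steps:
g = -1
N(F, u) = -1 - 7*F*u (N(F, u) = (-7*F)*u - 1 = -7*F*u - 1 = -1 - 7*F*u)
N(-1, ((-1 - 3) + 2) - 2*5)*(-190) = (-1 - 7*(-1)*(((-1 - 3) + 2) - 2*5))*(-190) = (-1 - 7*(-1)*((-4 + 2) - 10))*(-190) = (-1 - 7*(-1)*(-2 - 10))*(-190) = (-1 - 7*(-1)*(-12))*(-190) = (-1 - 84)*(-190) = -85*(-190) = 16150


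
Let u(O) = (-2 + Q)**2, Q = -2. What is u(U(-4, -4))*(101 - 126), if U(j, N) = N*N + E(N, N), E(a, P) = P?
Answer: -400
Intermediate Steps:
U(j, N) = N + N**2 (U(j, N) = N*N + N = N**2 + N = N + N**2)
u(O) = 16 (u(O) = (-2 - 2)**2 = (-4)**2 = 16)
u(U(-4, -4))*(101 - 126) = 16*(101 - 126) = 16*(-25) = -400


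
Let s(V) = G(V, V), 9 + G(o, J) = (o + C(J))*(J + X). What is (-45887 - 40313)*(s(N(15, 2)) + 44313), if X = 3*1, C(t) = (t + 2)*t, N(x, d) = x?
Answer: -4237936800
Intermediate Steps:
C(t) = t*(2 + t) (C(t) = (2 + t)*t = t*(2 + t))
X = 3
G(o, J) = -9 + (3 + J)*(o + J*(2 + J)) (G(o, J) = -9 + (o + J*(2 + J))*(J + 3) = -9 + (o + J*(2 + J))*(3 + J) = -9 + (3 + J)*(o + J*(2 + J)))
s(V) = -9 + V**3 + 6*V**2 + 9*V (s(V) = -9 + V**3 + 3*V + 5*V**2 + 6*V + V*V = -9 + V**3 + 3*V + 5*V**2 + 6*V + V**2 = -9 + V**3 + 6*V**2 + 9*V)
(-45887 - 40313)*(s(N(15, 2)) + 44313) = (-45887 - 40313)*((-9 + 15**3 + 6*15**2 + 9*15) + 44313) = -86200*((-9 + 3375 + 6*225 + 135) + 44313) = -86200*((-9 + 3375 + 1350 + 135) + 44313) = -86200*(4851 + 44313) = -86200*49164 = -4237936800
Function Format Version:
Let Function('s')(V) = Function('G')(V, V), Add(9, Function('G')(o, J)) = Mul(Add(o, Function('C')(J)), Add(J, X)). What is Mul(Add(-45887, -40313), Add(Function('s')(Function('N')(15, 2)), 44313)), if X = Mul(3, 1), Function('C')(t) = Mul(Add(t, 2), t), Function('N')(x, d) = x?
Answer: -4237936800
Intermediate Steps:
Function('C')(t) = Mul(t, Add(2, t)) (Function('C')(t) = Mul(Add(2, t), t) = Mul(t, Add(2, t)))
X = 3
Function('G')(o, J) = Add(-9, Mul(Add(3, J), Add(o, Mul(J, Add(2, J))))) (Function('G')(o, J) = Add(-9, Mul(Add(o, Mul(J, Add(2, J))), Add(J, 3))) = Add(-9, Mul(Add(o, Mul(J, Add(2, J))), Add(3, J))) = Add(-9, Mul(Add(3, J), Add(o, Mul(J, Add(2, J))))))
Function('s')(V) = Add(-9, Pow(V, 3), Mul(6, Pow(V, 2)), Mul(9, V)) (Function('s')(V) = Add(-9, Pow(V, 3), Mul(3, V), Mul(5, Pow(V, 2)), Mul(6, V), Mul(V, V)) = Add(-9, Pow(V, 3), Mul(3, V), Mul(5, Pow(V, 2)), Mul(6, V), Pow(V, 2)) = Add(-9, Pow(V, 3), Mul(6, Pow(V, 2)), Mul(9, V)))
Mul(Add(-45887, -40313), Add(Function('s')(Function('N')(15, 2)), 44313)) = Mul(Add(-45887, -40313), Add(Add(-9, Pow(15, 3), Mul(6, Pow(15, 2)), Mul(9, 15)), 44313)) = Mul(-86200, Add(Add(-9, 3375, Mul(6, 225), 135), 44313)) = Mul(-86200, Add(Add(-9, 3375, 1350, 135), 44313)) = Mul(-86200, Add(4851, 44313)) = Mul(-86200, 49164) = -4237936800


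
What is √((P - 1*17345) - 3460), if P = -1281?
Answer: 3*I*√2454 ≈ 148.61*I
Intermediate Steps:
√((P - 1*17345) - 3460) = √((-1281 - 1*17345) - 3460) = √((-1281 - 17345) - 3460) = √(-18626 - 3460) = √(-22086) = 3*I*√2454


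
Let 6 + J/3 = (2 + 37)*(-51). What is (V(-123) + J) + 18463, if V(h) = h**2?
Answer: 27607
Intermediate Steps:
J = -5985 (J = -18 + 3*((2 + 37)*(-51)) = -18 + 3*(39*(-51)) = -18 + 3*(-1989) = -18 - 5967 = -5985)
(V(-123) + J) + 18463 = ((-123)**2 - 5985) + 18463 = (15129 - 5985) + 18463 = 9144 + 18463 = 27607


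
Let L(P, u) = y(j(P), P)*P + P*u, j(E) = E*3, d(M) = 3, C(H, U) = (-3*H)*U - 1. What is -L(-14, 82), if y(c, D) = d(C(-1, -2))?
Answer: 1190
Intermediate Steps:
C(H, U) = -1 - 3*H*U (C(H, U) = -3*H*U - 1 = -1 - 3*H*U)
j(E) = 3*E
y(c, D) = 3
L(P, u) = 3*P + P*u
-L(-14, 82) = -(-14)*(3 + 82) = -(-14)*85 = -1*(-1190) = 1190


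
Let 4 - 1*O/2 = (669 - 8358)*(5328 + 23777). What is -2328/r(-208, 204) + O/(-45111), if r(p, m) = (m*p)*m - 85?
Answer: -3874319126706266/390490424643 ≈ -9921.7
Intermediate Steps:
r(p, m) = -85 + p*m² (r(p, m) = p*m² - 85 = -85 + p*m²)
O = 447576698 (O = 8 - 2*(669 - 8358)*(5328 + 23777) = 8 - (-15378)*29105 = 8 - 2*(-223788345) = 8 + 447576690 = 447576698)
-2328/r(-208, 204) + O/(-45111) = -2328/(-85 - 208*204²) + 447576698/(-45111) = -2328/(-85 - 208*41616) + 447576698*(-1/45111) = -2328/(-85 - 8656128) - 447576698/45111 = -2328/(-8656213) - 447576698/45111 = -2328*(-1/8656213) - 447576698/45111 = 2328/8656213 - 447576698/45111 = -3874319126706266/390490424643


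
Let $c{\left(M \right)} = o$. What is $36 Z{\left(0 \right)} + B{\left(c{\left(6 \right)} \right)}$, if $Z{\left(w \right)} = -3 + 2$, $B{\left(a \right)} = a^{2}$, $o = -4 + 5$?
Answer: $-35$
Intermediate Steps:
$o = 1$
$c{\left(M \right)} = 1$
$Z{\left(w \right)} = -1$
$36 Z{\left(0 \right)} + B{\left(c{\left(6 \right)} \right)} = 36 \left(-1\right) + 1^{2} = -36 + 1 = -35$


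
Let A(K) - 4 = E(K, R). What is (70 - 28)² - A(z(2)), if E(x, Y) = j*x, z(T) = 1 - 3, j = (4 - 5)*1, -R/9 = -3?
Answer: 1758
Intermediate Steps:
R = 27 (R = -9*(-3) = 27)
j = -1 (j = -1*1 = -1)
z(T) = -2
E(x, Y) = -x
A(K) = 4 - K
(70 - 28)² - A(z(2)) = (70 - 28)² - (4 - 1*(-2)) = 42² - (4 + 2) = 1764 - 1*6 = 1764 - 6 = 1758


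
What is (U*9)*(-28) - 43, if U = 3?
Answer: -799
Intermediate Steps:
(U*9)*(-28) - 43 = (3*9)*(-28) - 43 = 27*(-28) - 43 = -756 - 43 = -799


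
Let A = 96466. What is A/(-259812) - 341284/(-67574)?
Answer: 20537771281/4389134022 ≈ 4.6792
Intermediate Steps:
A/(-259812) - 341284/(-67574) = 96466/(-259812) - 341284/(-67574) = 96466*(-1/259812) - 341284*(-1/67574) = -48233/129906 + 170642/33787 = 20537771281/4389134022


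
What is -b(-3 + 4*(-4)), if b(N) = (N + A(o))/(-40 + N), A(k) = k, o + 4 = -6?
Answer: -29/59 ≈ -0.49153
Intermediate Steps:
o = -10 (o = -4 - 6 = -10)
b(N) = (-10 + N)/(-40 + N) (b(N) = (N - 10)/(-40 + N) = (-10 + N)/(-40 + N))
-b(-3 + 4*(-4)) = -(-10 + (-3 + 4*(-4)))/(-40 + (-3 + 4*(-4))) = -(-10 + (-3 - 16))/(-40 + (-3 - 16)) = -(-10 - 19)/(-40 - 19) = -(-29)/(-59) = -(-1)*(-29)/59 = -1*29/59 = -29/59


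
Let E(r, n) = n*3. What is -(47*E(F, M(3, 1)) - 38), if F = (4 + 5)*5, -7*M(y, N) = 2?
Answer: 548/7 ≈ 78.286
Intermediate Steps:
M(y, N) = -2/7 (M(y, N) = -⅐*2 = -2/7)
F = 45 (F = 9*5 = 45)
E(r, n) = 3*n
-(47*E(F, M(3, 1)) - 38) = -(47*(3*(-2/7)) - 38) = -(47*(-6/7) - 38) = -(-282/7 - 38) = -1*(-548/7) = 548/7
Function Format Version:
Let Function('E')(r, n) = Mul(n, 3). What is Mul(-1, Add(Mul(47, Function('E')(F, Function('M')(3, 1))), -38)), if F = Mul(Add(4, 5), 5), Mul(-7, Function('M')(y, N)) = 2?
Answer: Rational(548, 7) ≈ 78.286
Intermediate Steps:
Function('M')(y, N) = Rational(-2, 7) (Function('M')(y, N) = Mul(Rational(-1, 7), 2) = Rational(-2, 7))
F = 45 (F = Mul(9, 5) = 45)
Function('E')(r, n) = Mul(3, n)
Mul(-1, Add(Mul(47, Function('E')(F, Function('M')(3, 1))), -38)) = Mul(-1, Add(Mul(47, Mul(3, Rational(-2, 7))), -38)) = Mul(-1, Add(Mul(47, Rational(-6, 7)), -38)) = Mul(-1, Add(Rational(-282, 7), -38)) = Mul(-1, Rational(-548, 7)) = Rational(548, 7)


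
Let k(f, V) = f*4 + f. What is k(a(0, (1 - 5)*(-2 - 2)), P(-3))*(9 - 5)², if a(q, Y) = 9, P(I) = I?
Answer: 720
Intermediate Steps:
k(f, V) = 5*f (k(f, V) = 4*f + f = 5*f)
k(a(0, (1 - 5)*(-2 - 2)), P(-3))*(9 - 5)² = (5*9)*(9 - 5)² = 45*4² = 45*16 = 720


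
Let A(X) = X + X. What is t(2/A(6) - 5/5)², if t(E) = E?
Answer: 25/36 ≈ 0.69444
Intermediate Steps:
A(X) = 2*X
t(2/A(6) - 5/5)² = (2/((2*6)) - 5/5)² = (2/12 - 5*⅕)² = (2*(1/12) - 1)² = (⅙ - 1)² = (-⅚)² = 25/36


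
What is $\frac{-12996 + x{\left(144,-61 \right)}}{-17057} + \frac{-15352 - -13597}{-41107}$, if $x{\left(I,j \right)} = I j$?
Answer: $\frac{675855}{512171} \approx 1.3196$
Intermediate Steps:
$\frac{-12996 + x{\left(144,-61 \right)}}{-17057} + \frac{-15352 - -13597}{-41107} = \frac{-12996 + 144 \left(-61\right)}{-17057} + \frac{-15352 - -13597}{-41107} = \left(-12996 - 8784\right) \left(- \frac{1}{17057}\right) + \left(-15352 + 13597\right) \left(- \frac{1}{41107}\right) = \left(-21780\right) \left(- \frac{1}{17057}\right) - - \frac{1755}{41107} = \frac{21780}{17057} + \frac{1755}{41107} = \frac{675855}{512171}$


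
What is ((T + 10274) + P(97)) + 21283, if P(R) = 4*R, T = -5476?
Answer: 26469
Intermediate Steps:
((T + 10274) + P(97)) + 21283 = ((-5476 + 10274) + 4*97) + 21283 = (4798 + 388) + 21283 = 5186 + 21283 = 26469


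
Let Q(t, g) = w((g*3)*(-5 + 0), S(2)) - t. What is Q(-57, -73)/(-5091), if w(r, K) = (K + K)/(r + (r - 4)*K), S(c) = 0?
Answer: -19/1697 ≈ -0.011196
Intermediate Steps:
w(r, K) = 2*K/(r + K*(-4 + r)) (w(r, K) = (2*K)/(r + (-4 + r)*K) = (2*K)/(r + K*(-4 + r)) = 2*K/(r + K*(-4 + r)))
Q(t, g) = -t (Q(t, g) = 2*0/((g*3)*(-5 + 0) - 4*0 + 0*((g*3)*(-5 + 0))) - t = 2*0/((3*g)*(-5) + 0 + 0*((3*g)*(-5))) - t = 2*0/(-15*g + 0 + 0*(-15*g)) - t = 2*0/(-15*g + 0 + 0) - t = 2*0/(-15*g) - t = 2*0*(-1/(15*g)) - t = 0 - t = -t)
Q(-57, -73)/(-5091) = -1*(-57)/(-5091) = 57*(-1/5091) = -19/1697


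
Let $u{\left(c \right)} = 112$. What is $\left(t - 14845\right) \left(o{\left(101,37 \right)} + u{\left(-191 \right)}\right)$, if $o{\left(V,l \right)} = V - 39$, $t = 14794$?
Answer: $-8874$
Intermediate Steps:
$o{\left(V,l \right)} = -39 + V$ ($o{\left(V,l \right)} = V - 39 = -39 + V$)
$\left(t - 14845\right) \left(o{\left(101,37 \right)} + u{\left(-191 \right)}\right) = \left(14794 - 14845\right) \left(\left(-39 + 101\right) + 112\right) = - 51 \left(62 + 112\right) = \left(-51\right) 174 = -8874$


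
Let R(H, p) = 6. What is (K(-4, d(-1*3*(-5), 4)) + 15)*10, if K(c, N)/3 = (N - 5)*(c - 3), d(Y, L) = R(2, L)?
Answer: -60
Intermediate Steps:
d(Y, L) = 6
K(c, N) = 3*(-5 + N)*(-3 + c) (K(c, N) = 3*((N - 5)*(c - 3)) = 3*((-5 + N)*(-3 + c)) = 3*(-5 + N)*(-3 + c))
(K(-4, d(-1*3*(-5), 4)) + 15)*10 = ((45 - 15*(-4) - 9*6 + 3*6*(-4)) + 15)*10 = ((45 + 60 - 54 - 72) + 15)*10 = (-21 + 15)*10 = -6*10 = -60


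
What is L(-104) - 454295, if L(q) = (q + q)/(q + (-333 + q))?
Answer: -245773387/541 ≈ -4.5429e+5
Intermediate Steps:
L(q) = 2*q/(-333 + 2*q) (L(q) = (2*q)/(-333 + 2*q) = 2*q/(-333 + 2*q))
L(-104) - 454295 = 2*(-104)/(-333 + 2*(-104)) - 454295 = 2*(-104)/(-333 - 208) - 454295 = 2*(-104)/(-541) - 454295 = 2*(-104)*(-1/541) - 454295 = 208/541 - 454295 = -245773387/541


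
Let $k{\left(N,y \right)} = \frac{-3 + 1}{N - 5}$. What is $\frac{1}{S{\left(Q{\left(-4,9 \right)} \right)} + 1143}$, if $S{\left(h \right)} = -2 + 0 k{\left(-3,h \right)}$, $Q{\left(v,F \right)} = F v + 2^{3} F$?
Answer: $\frac{1}{1141} \approx 0.00087642$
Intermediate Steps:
$k{\left(N,y \right)} = - \frac{2}{-5 + N}$
$Q{\left(v,F \right)} = 8 F + F v$ ($Q{\left(v,F \right)} = F v + 8 F = 8 F + F v$)
$S{\left(h \right)} = -2$ ($S{\left(h \right)} = -2 + 0 \left(- \frac{2}{-5 - 3}\right) = -2 + 0 \left(- \frac{2}{-8}\right) = -2 + 0 \left(\left(-2\right) \left(- \frac{1}{8}\right)\right) = -2 + 0 \cdot \frac{1}{4} = -2 + 0 = -2$)
$\frac{1}{S{\left(Q{\left(-4,9 \right)} \right)} + 1143} = \frac{1}{-2 + 1143} = \frac{1}{1141}$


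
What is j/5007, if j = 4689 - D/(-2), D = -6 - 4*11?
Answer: 4664/5007 ≈ 0.93150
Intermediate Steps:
D = -50 (D = -6 - 44 = -50)
j = 4664 (j = 4689 - (-50)/(-2) = 4689 - (-50)*(-1)/2 = 4689 - 1*25 = 4689 - 25 = 4664)
j/5007 = 4664/5007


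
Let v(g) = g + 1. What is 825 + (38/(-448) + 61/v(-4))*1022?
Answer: -962033/48 ≈ -20042.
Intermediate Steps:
v(g) = 1 + g
825 + (38/(-448) + 61/v(-4))*1022 = 825 + (38/(-448) + 61/(1 - 4))*1022 = 825 + (38*(-1/448) + 61/(-3))*1022 = 825 + (-19/224 + 61*(-⅓))*1022 = 825 + (-19/224 - 61/3)*1022 = 825 - 13721/672*1022 = 825 - 1001633/48 = -962033/48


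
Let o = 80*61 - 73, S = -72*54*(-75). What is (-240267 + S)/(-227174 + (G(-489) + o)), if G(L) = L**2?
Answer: 51333/16754 ≈ 3.0639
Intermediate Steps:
S = 291600 (S = -3888*(-75) = 291600)
o = 4807 (o = 4880 - 73 = 4807)
(-240267 + S)/(-227174 + (G(-489) + o)) = (-240267 + 291600)/(-227174 + ((-489)**2 + 4807)) = 51333/(-227174 + (239121 + 4807)) = 51333/(-227174 + 243928) = 51333/16754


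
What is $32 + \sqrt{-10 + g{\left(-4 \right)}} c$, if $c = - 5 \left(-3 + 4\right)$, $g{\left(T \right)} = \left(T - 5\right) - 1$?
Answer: $32 - 10 i \sqrt{5} \approx 32.0 - 22.361 i$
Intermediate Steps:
$g{\left(T \right)} = -6 + T$ ($g{\left(T \right)} = \left(T - 5\right) - 1 = \left(-5 + T\right) - 1 = -6 + T$)
$c = -5$ ($c = \left(-5\right) 1 = -5$)
$32 + \sqrt{-10 + g{\left(-4 \right)}} c = 32 + \sqrt{-10 - 10} \left(-5\right) = 32 + \sqrt{-20} \left(-5\right) = 32 + 2 i \sqrt{5} \left(-5\right) = 32 - 10 i \sqrt{5}$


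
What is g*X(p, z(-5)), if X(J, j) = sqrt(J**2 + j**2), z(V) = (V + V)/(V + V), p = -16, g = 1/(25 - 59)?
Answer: -sqrt(257)/34 ≈ -0.47151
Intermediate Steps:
g = -1/34 (g = 1/(-34) = -1/34 ≈ -0.029412)
z(V) = 1 (z(V) = (2*V)/((2*V)) = (2*V)*(1/(2*V)) = 1)
g*X(p, z(-5)) = -sqrt((-16)**2 + 1**2)/34 = -sqrt(256 + 1)/34 = -sqrt(257)/34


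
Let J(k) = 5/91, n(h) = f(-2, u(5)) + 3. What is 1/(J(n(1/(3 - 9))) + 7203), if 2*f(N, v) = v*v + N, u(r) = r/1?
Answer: 91/655478 ≈ 0.00013883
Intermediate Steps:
u(r) = r (u(r) = r*1 = r)
f(N, v) = N/2 + v**2/2 (f(N, v) = (v*v + N)/2 = (v**2 + N)/2 = (N + v**2)/2 = N/2 + v**2/2)
n(h) = 29/2 (n(h) = ((1/2)*(-2) + (1/2)*5**2) + 3 = (-1 + (1/2)*25) + 3 = (-1 + 25/2) + 3 = 23/2 + 3 = 29/2)
J(k) = 5/91 (J(k) = 5*(1/91) = 5/91)
1/(J(n(1/(3 - 9))) + 7203) = 1/(5/91 + 7203) = 1/(655478/91) = 91/655478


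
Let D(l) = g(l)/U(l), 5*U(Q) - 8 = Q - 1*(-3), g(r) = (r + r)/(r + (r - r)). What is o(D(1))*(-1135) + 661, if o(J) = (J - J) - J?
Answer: 9641/6 ≈ 1606.8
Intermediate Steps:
g(r) = 2 (g(r) = (2*r)/(r + 0) = (2*r)/r = 2)
U(Q) = 11/5 + Q/5 (U(Q) = 8/5 + (Q - 1*(-3))/5 = 8/5 + (Q + 3)/5 = 8/5 + (3 + Q)/5 = 8/5 + (⅗ + Q/5) = 11/5 + Q/5)
D(l) = 2/(11/5 + l/5)
o(J) = -J (o(J) = 0 - J = -J)
o(D(1))*(-1135) + 661 = -10/(11 + 1)*(-1135) + 661 = -10/12*(-1135) + 661 = -1*⅚*(-1135) + 661 = -⅚*(-1135) + 661 = 5675/6 + 661 = 9641/6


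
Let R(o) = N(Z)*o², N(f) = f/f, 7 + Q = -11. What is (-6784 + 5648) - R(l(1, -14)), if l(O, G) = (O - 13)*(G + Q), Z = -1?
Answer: -148592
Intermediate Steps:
Q = -18 (Q = -7 - 11 = -18)
N(f) = 1
l(O, G) = (-18 + G)*(-13 + O) (l(O, G) = (O - 13)*(G - 18) = (-13 + O)*(-18 + G) = (-18 + G)*(-13 + O))
R(o) = o² (R(o) = 1*o² = o²)
(-6784 + 5648) - R(l(1, -14)) = (-6784 + 5648) - (234 - 18*1 - 13*(-14) - 14*1)² = -1136 - (234 - 18 + 182 - 14)² = -1136 - 1*384² = -1136 - 1*147456 = -1136 - 147456 = -148592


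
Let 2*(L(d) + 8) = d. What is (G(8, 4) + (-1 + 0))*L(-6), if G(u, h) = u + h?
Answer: -121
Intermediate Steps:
G(u, h) = h + u
L(d) = -8 + d/2
(G(8, 4) + (-1 + 0))*L(-6) = ((4 + 8) + (-1 + 0))*(-8 + (½)*(-6)) = (12 - 1)*(-8 - 3) = 11*(-11) = -121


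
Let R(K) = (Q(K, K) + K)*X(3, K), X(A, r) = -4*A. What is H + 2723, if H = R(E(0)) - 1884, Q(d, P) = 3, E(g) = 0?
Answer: 803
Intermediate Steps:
R(K) = -36 - 12*K (R(K) = (3 + K)*(-4*3) = (3 + K)*(-12) = -36 - 12*K)
H = -1920 (H = (-36 - 12*0) - 1884 = (-36 + 0) - 1884 = -36 - 1884 = -1920)
H + 2723 = -1920 + 2723 = 803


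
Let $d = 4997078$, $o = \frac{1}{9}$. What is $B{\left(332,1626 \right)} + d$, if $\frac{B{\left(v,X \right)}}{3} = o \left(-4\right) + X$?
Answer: $\frac{15005864}{3} \approx 5.002 \cdot 10^{6}$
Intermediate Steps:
$o = \frac{1}{9} \approx 0.11111$
$B{\left(v,X \right)} = - \frac{4}{3} + 3 X$ ($B{\left(v,X \right)} = 3 \left(\frac{1}{9} \left(-4\right) + X\right) = 3 \left(- \frac{4}{9} + X\right) = - \frac{4}{3} + 3 X$)
$B{\left(332,1626 \right)} + d = \left(- \frac{4}{3} + 3 \cdot 1626\right) + 4997078 = \left(- \frac{4}{3} + 4878\right) + 4997078 = \frac{14630}{3} + 4997078 = \frac{15005864}{3}$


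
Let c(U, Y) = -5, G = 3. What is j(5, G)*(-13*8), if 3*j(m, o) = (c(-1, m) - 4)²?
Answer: -2808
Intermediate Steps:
j(m, o) = 27 (j(m, o) = (-5 - 4)²/3 = (⅓)*(-9)² = (⅓)*81 = 27)
j(5, G)*(-13*8) = 27*(-13*8) = 27*(-104) = -2808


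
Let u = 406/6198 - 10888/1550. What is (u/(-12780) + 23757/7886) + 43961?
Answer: 5320815968772465283/121026621406500 ≈ 43964.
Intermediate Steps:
u = -16713631/2401725 (u = 406*(1/6198) - 10888*1/1550 = 203/3099 - 5444/775 = -16713631/2401725 ≈ -6.9590)
(u/(-12780) + 23757/7886) + 43961 = (-16713631/2401725/(-12780) + 23757/7886) + 43961 = (-16713631/2401725*(-1/12780) + 23757*(1/7886)) + 43961 = (16713631/30694045500 + 23757/7886) + 43961 = 364665121318783/121026621406500 + 43961 = 5320815968772465283/121026621406500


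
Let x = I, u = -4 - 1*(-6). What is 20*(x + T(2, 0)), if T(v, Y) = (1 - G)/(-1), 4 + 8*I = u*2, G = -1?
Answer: -40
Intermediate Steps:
u = 2 (u = -4 + 6 = 2)
I = 0 (I = -1/2 + (2*2)/8 = -1/2 + (1/8)*4 = -1/2 + 1/2 = 0)
x = 0
T(v, Y) = -2 (T(v, Y) = (1 - 1*(-1))/(-1) = (1 + 1)*(-1) = 2*(-1) = -2)
20*(x + T(2, 0)) = 20*(0 - 2) = 20*(-2) = -40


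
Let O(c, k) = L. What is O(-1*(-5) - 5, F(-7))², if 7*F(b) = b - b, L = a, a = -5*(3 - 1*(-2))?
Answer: 625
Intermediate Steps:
a = -25 (a = -5*(3 + 2) = -5*5 = -25)
L = -25
F(b) = 0 (F(b) = (b - b)/7 = (⅐)*0 = 0)
O(c, k) = -25
O(-1*(-5) - 5, F(-7))² = (-25)² = 625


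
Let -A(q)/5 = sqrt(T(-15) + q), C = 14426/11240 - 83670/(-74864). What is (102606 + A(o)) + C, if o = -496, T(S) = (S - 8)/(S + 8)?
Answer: 5396376925189/52591960 - 5*I*sqrt(24143)/7 ≈ 1.0261e+5 - 110.99*I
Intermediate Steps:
T(S) = (-8 + S)/(8 + S)
C = 126277429/52591960 (C = 14426*(1/11240) - 83670*(-1/74864) = 7213/5620 + 41835/37432 = 126277429/52591960 ≈ 2.4011)
A(q) = -5*sqrt(23/7 + q) (A(q) = -5*sqrt((-8 - 15)/(8 - 15) + q) = -5*sqrt(-23/(-7) + q) = -5*sqrt(-1/7*(-23) + q) = -5*sqrt(23/7 + q))
(102606 + A(o)) + C = (102606 - 5*sqrt(161 + 49*(-496))/7) + 126277429/52591960 = (102606 - 5*sqrt(161 - 24304)/7) + 126277429/52591960 = (102606 - 5*I*sqrt(24143)/7) + 126277429/52591960 = 5396376925189/52591960 - 5*I*sqrt(24143)/7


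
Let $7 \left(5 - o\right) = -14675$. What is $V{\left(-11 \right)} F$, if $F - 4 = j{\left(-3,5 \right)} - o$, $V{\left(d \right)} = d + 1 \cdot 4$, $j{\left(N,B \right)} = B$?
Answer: $14647$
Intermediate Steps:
$V{\left(d \right)} = 4 + d$ ($V{\left(d \right)} = d + 4 = 4 + d$)
$o = \frac{14710}{7}$ ($o = 5 - - \frac{14675}{7} = 5 + \frac{14675}{7} = \frac{14710}{7} \approx 2101.4$)
$F = - \frac{14647}{7}$ ($F = 4 + \left(5 - \frac{14710}{7}\right) = 4 - \frac{14675}{7} = - \frac{14647}{7} \approx -2092.4$)
$V{\left(-11 \right)} F = \left(4 - 11\right) \left(- \frac{14647}{7}\right) = \left(-7\right) \left(- \frac{14647}{7}\right) = 14647$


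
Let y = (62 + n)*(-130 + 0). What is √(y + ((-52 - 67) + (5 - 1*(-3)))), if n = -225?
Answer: √21079 ≈ 145.19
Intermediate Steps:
y = 21190 (y = (62 - 225)*(-130 + 0) = -163*(-130) = 21190)
√(y + ((-52 - 67) + (5 - 1*(-3)))) = √(21190 + ((-52 - 67) + (5 - 1*(-3)))) = √(21190 + (-119 + (5 + 3))) = √(21190 + (-119 + 8)) = √(21190 - 111) = √21079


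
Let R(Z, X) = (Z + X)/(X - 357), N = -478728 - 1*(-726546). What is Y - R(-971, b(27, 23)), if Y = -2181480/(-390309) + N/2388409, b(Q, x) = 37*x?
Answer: 455586696930038/76752576503369 ≈ 5.9358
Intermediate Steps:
N = 247818 (N = -478728 + 726546 = 247818)
R(Z, X) = (X + Z)/(-357 + X)
Y = 1768997353694/310739176127 (Y = -2181480/(-390309) + 247818/2388409 = -2181480*(-1/390309) + 247818*(1/2388409) = 727160/130103 + 247818/2388409 = 1768997353694/310739176127 ≈ 5.6929)
Y - R(-971, b(27, 23)) = 1768997353694/310739176127 - (37*23 - 971)/(-357 + 37*23) = 1768997353694/310739176127 - (851 - 971)/(-357 + 851) = 1768997353694/310739176127 - (-120)/494 = 1768997353694/310739176127 - 1*(-60/247) = 1768997353694/310739176127 + 60/247 = 455586696930038/76752576503369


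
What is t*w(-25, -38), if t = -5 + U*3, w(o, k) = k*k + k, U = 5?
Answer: 14060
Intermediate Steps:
w(o, k) = k + k² (w(o, k) = k² + k = k + k²)
t = 10 (t = -5 + 5*3 = -5 + 15 = 10)
t*w(-25, -38) = 10*(-38*(1 - 38)) = 10*(-38*(-37)) = 10*1406 = 14060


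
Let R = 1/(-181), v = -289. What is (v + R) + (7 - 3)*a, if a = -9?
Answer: -58826/181 ≈ -325.01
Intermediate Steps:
R = -1/181 ≈ -0.0055249
(v + R) + (7 - 3)*a = (-289 - 1/181) + (7 - 3)*(-9) = -52310/181 + 4*(-9) = -52310/181 - 36 = -58826/181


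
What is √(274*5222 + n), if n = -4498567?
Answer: I*√3067739 ≈ 1751.5*I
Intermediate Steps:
√(274*5222 + n) = √(274*5222 - 4498567) = √(1430828 - 4498567) = √(-3067739) = I*√3067739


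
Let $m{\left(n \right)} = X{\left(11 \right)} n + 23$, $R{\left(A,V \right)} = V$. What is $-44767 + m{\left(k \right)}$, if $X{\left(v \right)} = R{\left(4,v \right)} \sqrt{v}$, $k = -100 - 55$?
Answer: $-44744 - 1705 \sqrt{11} \approx -50399.0$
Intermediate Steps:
$k = -155$
$X{\left(v \right)} = v^{\frac{3}{2}}$ ($X{\left(v \right)} = v \sqrt{v} = v^{\frac{3}{2}}$)
$m{\left(n \right)} = 23 + 11 n \sqrt{11}$ ($m{\left(n \right)} = 11^{\frac{3}{2}} n + 23 = 11 \sqrt{11} n + 23 = 11 n \sqrt{11} + 23 = 23 + 11 n \sqrt{11}$)
$-44767 + m{\left(k \right)} = -44767 + \left(23 + 11 \left(-155\right) \sqrt{11}\right) = -44767 + \left(23 - 1705 \sqrt{11}\right) = -44744 - 1705 \sqrt{11}$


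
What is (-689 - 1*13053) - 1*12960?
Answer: -26702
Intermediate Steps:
(-689 - 1*13053) - 1*12960 = (-689 - 13053) - 12960 = -13742 - 12960 = -26702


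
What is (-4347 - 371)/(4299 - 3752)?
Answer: -4718/547 ≈ -8.6252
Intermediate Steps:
(-4347 - 371)/(4299 - 3752) = -4718/547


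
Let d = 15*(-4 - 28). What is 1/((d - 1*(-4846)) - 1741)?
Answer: 1/2625 ≈ 0.00038095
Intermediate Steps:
d = -480 (d = 15*(-32) = -480)
1/((d - 1*(-4846)) - 1741) = 1/((-480 - 1*(-4846)) - 1741) = 1/((-480 + 4846) - 1741) = 1/(4366 - 1741) = 1/2625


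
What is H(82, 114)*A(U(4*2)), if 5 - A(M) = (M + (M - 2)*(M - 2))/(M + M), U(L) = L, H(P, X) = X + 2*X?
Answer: 1539/2 ≈ 769.50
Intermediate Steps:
H(P, X) = 3*X
A(M) = 5 - (M + (-2 + M)²)/(2*M) (A(M) = 5 - (M + (M - 2)*(M - 2))/(M + M) = 5 - (M + (-2 + M)*(-2 + M))/(2*M) = 5 - (M + (-2 + M)²)*1/(2*M) = 5 - (M + (-2 + M)²)/(2*M))
H(82, 114)*A(U(4*2)) = (3*114)*((-(-2 + 4*2)² + 9*(4*2))/(2*((4*2)))) = 342*((½)*(-(-2 + 8)² + 9*8)/8) = 342*((½)*(⅛)*(-1*6² + 72)) = 342*((½)*(⅛)*(-1*36 + 72)) = 342*((½)*(⅛)*(-36 + 72)) = 342*((½)*(⅛)*36) = 342*(9/4) = 1539/2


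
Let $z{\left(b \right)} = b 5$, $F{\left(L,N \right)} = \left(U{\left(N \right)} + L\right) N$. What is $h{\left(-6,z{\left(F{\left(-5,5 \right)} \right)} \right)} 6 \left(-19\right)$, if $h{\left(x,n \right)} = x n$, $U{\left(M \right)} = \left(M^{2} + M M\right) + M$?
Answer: $855000$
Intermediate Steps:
$U{\left(M \right)} = M + 2 M^{2}$ ($U{\left(M \right)} = \left(M^{2} + M^{2}\right) + M = 2 M^{2} + M = M + 2 M^{2}$)
$F{\left(L,N \right)} = N \left(L + N \left(1 + 2 N\right)\right)$ ($F{\left(L,N \right)} = \left(N \left(1 + 2 N\right) + L\right) N = \left(L + N \left(1 + 2 N\right)\right) N = N \left(L + N \left(1 + 2 N\right)\right)$)
$z{\left(b \right)} = 5 b$
$h{\left(x,n \right)} = n x$
$h{\left(-6,z{\left(F{\left(-5,5 \right)} \right)} \right)} 6 \left(-19\right) = 5 \cdot 5 \left(-5 + 5 \left(1 + 2 \cdot 5\right)\right) \left(-6\right) 6 \left(-19\right) = 5 \cdot 5 \left(-5 + 5 \left(1 + 10\right)\right) \left(-6\right) 6 \left(-19\right) = 5 \cdot 5 \left(-5 + 5 \cdot 11\right) \left(-6\right) 6 \left(-19\right) = 5 \cdot 5 \left(-5 + 55\right) \left(-6\right) 6 \left(-19\right) = 5 \cdot 5 \cdot 50 \left(-6\right) 6 \left(-19\right) = 5 \cdot 250 \left(-6\right) 6 \left(-19\right) = 1250 \left(-6\right) 6 \left(-19\right) = \left(-7500\right) 6 \left(-19\right) = \left(-45000\right) \left(-19\right) = 855000$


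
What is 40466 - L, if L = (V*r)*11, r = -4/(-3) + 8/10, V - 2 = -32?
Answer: 41170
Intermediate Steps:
V = -30 (V = 2 - 32 = -30)
r = 32/15 (r = -4*(-1/3) + 8*(1/10) = 4/3 + 4/5 = 32/15 ≈ 2.1333)
L = -704 (L = -30*32/15*11 = -64*11 = -704)
40466 - L = 40466 - 1*(-704) = 40466 + 704 = 41170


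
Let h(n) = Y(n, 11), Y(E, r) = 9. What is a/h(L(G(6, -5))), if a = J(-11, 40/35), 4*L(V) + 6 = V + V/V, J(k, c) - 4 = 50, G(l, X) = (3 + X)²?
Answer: 6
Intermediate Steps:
J(k, c) = 54 (J(k, c) = 4 + 50 = 54)
L(V) = -5/4 + V/4 (L(V) = -3/2 + (V + V/V)/4 = -3/2 + (V + 1)/4 = -3/2 + (1 + V)/4 = -3/2 + (¼ + V/4) = -5/4 + V/4)
h(n) = 9
a = 54
a/h(L(G(6, -5))) = 54/9 = 54*(⅑) = 6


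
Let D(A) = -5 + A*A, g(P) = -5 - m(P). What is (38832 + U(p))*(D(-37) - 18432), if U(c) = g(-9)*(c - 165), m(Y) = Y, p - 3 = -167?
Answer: -640323088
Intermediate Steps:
p = -164 (p = 3 - 167 = -164)
g(P) = -5 - P
D(A) = -5 + A²
U(c) = -660 + 4*c (U(c) = (-5 - 1*(-9))*(c - 165) = (-5 + 9)*(-165 + c) = 4*(-165 + c) = -660 + 4*c)
(38832 + U(p))*(D(-37) - 18432) = (38832 + (-660 + 4*(-164)))*((-5 + (-37)²) - 18432) = (38832 + (-660 - 656))*((-5 + 1369) - 18432) = (38832 - 1316)*(1364 - 18432) = 37516*(-17068) = -640323088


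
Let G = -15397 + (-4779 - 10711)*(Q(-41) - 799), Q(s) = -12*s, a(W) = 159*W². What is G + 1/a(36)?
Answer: 976750160113/206064 ≈ 4.7400e+6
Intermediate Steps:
G = 4740033 (G = -15397 + (-4779 - 10711)*(-12*(-41) - 799) = -15397 - 15490*(492 - 799) = -15397 - 15490*(-307) = -15397 + 4755430 = 4740033)
G + 1/a(36) = 4740033 + 1/(159*36²) = 4740033 + 1/(159*1296) = 4740033 + 1/206064 = 976750160113/206064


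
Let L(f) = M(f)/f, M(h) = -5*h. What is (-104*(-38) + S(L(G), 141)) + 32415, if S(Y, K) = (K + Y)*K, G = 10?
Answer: 55543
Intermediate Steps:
L(f) = -5 (L(f) = (-5*f)/f = -5)
S(Y, K) = K*(K + Y)
(-104*(-38) + S(L(G), 141)) + 32415 = (-104*(-38) + 141*(141 - 5)) + 32415 = (3952 + 141*136) + 32415 = (3952 + 19176) + 32415 = 23128 + 32415 = 55543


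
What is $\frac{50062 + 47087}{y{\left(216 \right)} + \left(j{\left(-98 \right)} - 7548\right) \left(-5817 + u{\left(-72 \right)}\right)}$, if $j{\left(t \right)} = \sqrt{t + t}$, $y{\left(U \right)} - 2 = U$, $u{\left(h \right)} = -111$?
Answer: $\frac{2173454441769}{1001050307054354} + \frac{2015647452 i}{500525153527177} \approx 0.0021712 + 4.0271 \cdot 10^{-6} i$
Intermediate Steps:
$y{\left(U \right)} = 2 + U$
$j{\left(t \right)} = \sqrt{2} \sqrt{t}$ ($j{\left(t \right)} = \sqrt{2 t} = \sqrt{2} \sqrt{t}$)
$\frac{50062 + 47087}{y{\left(216 \right)} + \left(j{\left(-98 \right)} - 7548\right) \left(-5817 + u{\left(-72 \right)}\right)} = \frac{50062 + 47087}{\left(2 + 216\right) + \left(\sqrt{2} \sqrt{-98} - 7548\right) \left(-5817 - 111\right)} = \frac{97149}{218 + \left(\sqrt{2} \cdot 7 i \sqrt{2} - 7548\right) \left(-5928\right)} = \frac{97149}{218 + \left(14 i - 7548\right) \left(-5928\right)} = \frac{97149}{218 + \left(-7548 + 14 i\right) \left(-5928\right)} = \frac{97149}{218 + \left(44744544 - 82992 i\right)} = \frac{97149}{44744762 - 82992 i} = 97149 \frac{44744762 + 82992 i}{2002100614108708} = \frac{97149 \left(44744762 + 82992 i\right)}{2002100614108708}$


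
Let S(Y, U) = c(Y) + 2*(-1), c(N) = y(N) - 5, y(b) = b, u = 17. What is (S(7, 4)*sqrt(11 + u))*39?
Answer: 0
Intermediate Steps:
c(N) = -5 + N (c(N) = N - 5 = -5 + N)
S(Y, U) = -7 + Y (S(Y, U) = (-5 + Y) + 2*(-1) = (-5 + Y) - 2 = -7 + Y)
(S(7, 4)*sqrt(11 + u))*39 = ((-7 + 7)*sqrt(11 + 17))*39 = (0*sqrt(28))*39 = (0*(2*sqrt(7)))*39 = 0*39 = 0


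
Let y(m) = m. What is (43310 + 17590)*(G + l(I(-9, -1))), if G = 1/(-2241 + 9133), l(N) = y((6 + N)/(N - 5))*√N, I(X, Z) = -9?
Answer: 15225/1723 + 39150*I ≈ 8.8363 + 39150.0*I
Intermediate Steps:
l(N) = √N*(6 + N)/(-5 + N) (l(N) = ((6 + N)/(N - 5))*√N = ((6 + N)/(-5 + N))*√N = √N*(6 + N)/(-5 + N))
G = 1/6892 ≈ 0.00014510
(43310 + 17590)*(G + l(I(-9, -1))) = (43310 + 17590)*(1/6892 + √(-9)*(6 - 9)/(-5 - 9)) = 60900*(1/6892 + (3*I)*(-3)/(-14)) = 60900*(1/6892 + (3*I)*(-1/14)*(-3)) = 60900*(1/6892 + 9*I/14) = 15225/1723 + 39150*I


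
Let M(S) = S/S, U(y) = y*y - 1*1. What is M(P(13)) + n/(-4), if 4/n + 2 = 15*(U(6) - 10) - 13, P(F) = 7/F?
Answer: 359/360 ≈ 0.99722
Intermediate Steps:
U(y) = -1 + y² (U(y) = y² - 1 = -1 + y²)
M(S) = 1
n = 1/90 (n = 4/(-2 + (15*((-1 + 6²) - 10) - 13)) = 4/(-2 + (15*((-1 + 36) - 10) - 13)) = 4/(-2 + (15*(35 - 10) - 13)) = 4/(-2 + (15*25 - 13)) = 4/(-2 + (375 - 13)) = 4/(-2 + 362) = 4/360 = 4*(1/360) = 1/90 ≈ 0.011111)
M(P(13)) + n/(-4) = 1 + (1/90)/(-4) = 1 - ¼*1/90 = 1 - 1/360 = 359/360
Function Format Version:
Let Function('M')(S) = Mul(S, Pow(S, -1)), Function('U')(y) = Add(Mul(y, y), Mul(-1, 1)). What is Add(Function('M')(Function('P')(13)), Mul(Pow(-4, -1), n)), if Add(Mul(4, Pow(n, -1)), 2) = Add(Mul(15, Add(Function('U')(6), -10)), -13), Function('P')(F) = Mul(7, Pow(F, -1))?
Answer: Rational(359, 360) ≈ 0.99722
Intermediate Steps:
Function('U')(y) = Add(-1, Pow(y, 2)) (Function('U')(y) = Add(Pow(y, 2), -1) = Add(-1, Pow(y, 2)))
Function('M')(S) = 1
n = Rational(1, 90) (n = Mul(4, Pow(Add(-2, Add(Mul(15, Add(Add(-1, Pow(6, 2)), -10)), -13)), -1)) = Mul(4, Pow(Add(-2, Add(Mul(15, Add(Add(-1, 36), -10)), -13)), -1)) = Mul(4, Pow(Add(-2, Add(Mul(15, Add(35, -10)), -13)), -1)) = Mul(4, Pow(Add(-2, Add(Mul(15, 25), -13)), -1)) = Mul(4, Pow(Add(-2, Add(375, -13)), -1)) = Mul(4, Pow(Add(-2, 362), -1)) = Mul(4, Pow(360, -1)) = Mul(4, Rational(1, 360)) = Rational(1, 90) ≈ 0.011111)
Add(Function('M')(Function('P')(13)), Mul(Pow(-4, -1), n)) = Add(1, Mul(Pow(-4, -1), Rational(1, 90))) = Add(1, Mul(Rational(-1, 4), Rational(1, 90))) = Add(1, Rational(-1, 360)) = Rational(359, 360)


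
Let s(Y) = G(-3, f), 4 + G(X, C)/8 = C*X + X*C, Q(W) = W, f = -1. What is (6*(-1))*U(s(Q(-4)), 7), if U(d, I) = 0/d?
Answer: 0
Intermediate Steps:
G(X, C) = -32 + 16*C*X (G(X, C) = -32 + 8*(C*X + X*C) = -32 + 8*(C*X + C*X) = -32 + 8*(2*C*X) = -32 + 16*C*X)
s(Y) = 16 (s(Y) = -32 + 16*(-1)*(-3) = -32 + 48 = 16)
U(d, I) = 0
(6*(-1))*U(s(Q(-4)), 7) = (6*(-1))*0 = -6*0 = 0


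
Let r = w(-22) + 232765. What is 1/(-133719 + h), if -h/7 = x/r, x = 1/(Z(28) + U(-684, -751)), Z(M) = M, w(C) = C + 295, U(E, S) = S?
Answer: -168486474/22529842816799 ≈ -7.4784e-6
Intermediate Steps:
w(C) = 295 + C
x = -1/723 (x = 1/(28 - 751) = 1/(-723) = -1/723 ≈ -0.0013831)
r = 233038 (r = (295 - 22) + 232765 = 273 + 232765 = 233038)
h = 7/168486474 (h = -(-7)/(723*233038) = -7*(-1/168486474) = 7/168486474 ≈ 4.1546e-8)
1/(-133719 + h) = 1/(-133719 + 7/168486474) = 1/(-22529842816799/168486474) = -168486474/22529842816799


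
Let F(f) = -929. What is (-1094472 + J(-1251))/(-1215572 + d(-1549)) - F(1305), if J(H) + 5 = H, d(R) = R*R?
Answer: 1098681413/1183829 ≈ 928.07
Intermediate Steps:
d(R) = R²
J(H) = -5 + H
(-1094472 + J(-1251))/(-1215572 + d(-1549)) - F(1305) = (-1094472 + (-5 - 1251))/(-1215572 + (-1549)²) - 1*(-929) = (-1094472 - 1256)/(-1215572 + 2399401) + 929 = -1095728/1183829 + 929 = 1098681413/1183829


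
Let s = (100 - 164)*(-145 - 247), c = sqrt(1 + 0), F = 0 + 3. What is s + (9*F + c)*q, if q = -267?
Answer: 17612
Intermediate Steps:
F = 3
c = 1 (c = sqrt(1) = 1)
s = 25088 (s = -64*(-392) = 25088)
s + (9*F + c)*q = 25088 + (9*3 + 1)*(-267) = 25088 + (27 + 1)*(-267) = 25088 + 28*(-267) = 25088 - 7476 = 17612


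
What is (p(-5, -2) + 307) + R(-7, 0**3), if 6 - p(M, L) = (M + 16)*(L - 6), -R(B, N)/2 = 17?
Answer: 367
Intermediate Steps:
R(B, N) = -34 (R(B, N) = -2*17 = -34)
p(M, L) = 6 - (-6 + L)*(16 + M) (p(M, L) = 6 - (M + 16)*(L - 6) = 6 - (16 + M)*(-6 + L) = 6 - (-6 + L)*(16 + M))
(p(-5, -2) + 307) + R(-7, 0**3) = ((102 - 16*(-2) + 6*(-5) - 1*(-2)*(-5)) + 307) - 34 = ((102 + 32 - 30 - 10) + 307) - 34 = (94 + 307) - 34 = 401 - 34 = 367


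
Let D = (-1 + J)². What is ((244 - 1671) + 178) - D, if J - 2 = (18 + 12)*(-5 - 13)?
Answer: -291770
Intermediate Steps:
J = -538 (J = 2 + (18 + 12)*(-5 - 13) = 2 + 30*(-18) = 2 - 540 = -538)
D = 290521 (D = (-1 - 538)² = (-539)² = 290521)
((244 - 1671) + 178) - D = ((244 - 1671) + 178) - 1*290521 = (-1427 + 178) - 290521 = -1249 - 290521 = -291770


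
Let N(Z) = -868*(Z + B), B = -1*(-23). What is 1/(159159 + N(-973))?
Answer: 1/983759 ≈ 1.0165e-6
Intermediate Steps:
B = 23
N(Z) = -19964 - 868*Z (N(Z) = -868*(Z + 23) = -868*(23 + Z) = -19964 - 868*Z)
1/(159159 + N(-973)) = 1/(159159 + (-19964 - 868*(-973))) = 1/(159159 + (-19964 + 844564)) = 1/(159159 + 824600) = 1/983759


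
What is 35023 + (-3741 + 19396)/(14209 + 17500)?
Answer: 1110559962/31709 ≈ 35024.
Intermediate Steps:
35023 + (-3741 + 19396)/(14209 + 17500) = 35023 + 15655/31709 = 1110559962/31709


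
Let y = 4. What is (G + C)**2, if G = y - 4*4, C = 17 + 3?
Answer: 64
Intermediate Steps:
C = 20
G = -12 (G = 4 - 4*4 = 4 - 16 = -12)
(G + C)**2 = (-12 + 20)**2 = 8**2 = 64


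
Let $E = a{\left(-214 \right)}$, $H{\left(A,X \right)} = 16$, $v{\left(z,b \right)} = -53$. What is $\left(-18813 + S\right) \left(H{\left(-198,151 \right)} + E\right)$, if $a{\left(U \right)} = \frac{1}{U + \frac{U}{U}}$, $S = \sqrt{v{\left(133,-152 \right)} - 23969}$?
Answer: $- \frac{21365297}{71} + \frac{3407 i \sqrt{24022}}{213} \approx -3.0092 \cdot 10^{5} + 2479.1 i$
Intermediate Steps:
$S = i \sqrt{24022}$ ($S = \sqrt{-53 - 23969} = \sqrt{-24022} = i \sqrt{24022} \approx 154.99 i$)
$a{\left(U \right)} = \frac{1}{1 + U}$ ($a{\left(U \right)} = \frac{1}{U + 1} = \frac{1}{1 + U}$)
$E = - \frac{1}{213}$ ($E = \frac{1}{1 - 214} = \frac{1}{-213} = - \frac{1}{213} \approx -0.0046948$)
$\left(-18813 + S\right) \left(H{\left(-198,151 \right)} + E\right) = \left(-18813 + i \sqrt{24022}\right) \left(16 - \frac{1}{213}\right) = \left(-18813 + i \sqrt{24022}\right) \frac{3407}{213} = - \frac{21365297}{71} + \frac{3407 i \sqrt{24022}}{213}$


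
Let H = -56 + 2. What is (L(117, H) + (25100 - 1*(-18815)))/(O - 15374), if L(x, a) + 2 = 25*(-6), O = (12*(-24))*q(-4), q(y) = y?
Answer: -43763/14222 ≈ -3.0771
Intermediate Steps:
H = -54
O = 1152 (O = (12*(-24))*(-4) = -288*(-4) = 1152)
L(x, a) = -152 (L(x, a) = -2 + 25*(-6) = -2 - 150 = -152)
(L(117, H) + (25100 - 1*(-18815)))/(O - 15374) = (-152 + (25100 - 1*(-18815)))/(1152 - 15374) = (-152 + (25100 + 18815))/(-14222) = (-152 + 43915)*(-1/14222) = 43763*(-1/14222) = -43763/14222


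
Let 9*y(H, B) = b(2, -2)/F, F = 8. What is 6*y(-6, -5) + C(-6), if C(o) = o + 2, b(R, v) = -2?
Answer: -25/6 ≈ -4.1667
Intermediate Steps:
C(o) = 2 + o
y(H, B) = -1/36 (y(H, B) = (-2/8)/9 = (-2*⅛)/9 = (⅑)*(-¼) = -1/36)
6*y(-6, -5) + C(-6) = 6*(-1/36) + (2 - 6) = -⅙ - 4 = -25/6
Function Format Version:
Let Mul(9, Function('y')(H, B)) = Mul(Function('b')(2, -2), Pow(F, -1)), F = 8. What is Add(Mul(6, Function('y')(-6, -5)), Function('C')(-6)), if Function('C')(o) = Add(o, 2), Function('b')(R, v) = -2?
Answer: Rational(-25, 6) ≈ -4.1667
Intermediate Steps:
Function('C')(o) = Add(2, o)
Function('y')(H, B) = Rational(-1, 36) (Function('y')(H, B) = Mul(Rational(1, 9), Mul(-2, Pow(8, -1))) = Mul(Rational(1, 9), Mul(-2, Rational(1, 8))) = Mul(Rational(1, 9), Rational(-1, 4)) = Rational(-1, 36))
Add(Mul(6, Function('y')(-6, -5)), Function('C')(-6)) = Add(Mul(6, Rational(-1, 36)), Add(2, -6)) = Add(Rational(-1, 6), -4) = Rational(-25, 6)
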